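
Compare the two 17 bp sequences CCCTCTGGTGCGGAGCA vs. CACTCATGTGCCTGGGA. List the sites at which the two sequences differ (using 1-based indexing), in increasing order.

Scanning 1-based: 2: C/A; 6: T/A; 7: G/T; 12: G/C; 13: G/T; 14: A/G; 16: C/G.

2, 6, 7, 12, 13, 14, 16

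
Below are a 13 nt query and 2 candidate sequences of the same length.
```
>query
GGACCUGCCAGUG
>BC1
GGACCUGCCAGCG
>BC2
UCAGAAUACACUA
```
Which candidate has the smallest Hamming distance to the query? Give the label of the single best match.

BC1 differs at 1 position; BC2 differs at 9 positions. The closest is BC1.

BC1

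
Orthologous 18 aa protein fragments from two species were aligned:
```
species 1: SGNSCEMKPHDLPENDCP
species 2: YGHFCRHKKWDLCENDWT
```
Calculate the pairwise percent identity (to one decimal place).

44.4%

10 positions differ (1, 3, 4, 6, 7, 9, 10, 13, 17, 18), so 8 of 18 match: 8/18 = 44.44%.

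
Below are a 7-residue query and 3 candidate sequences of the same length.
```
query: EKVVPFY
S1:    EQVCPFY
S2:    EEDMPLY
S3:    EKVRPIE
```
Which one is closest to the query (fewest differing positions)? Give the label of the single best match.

S1 differs at 2 positions; S2 differs at 4 positions; S3 differs at 3 positions. The closest is S1.

S1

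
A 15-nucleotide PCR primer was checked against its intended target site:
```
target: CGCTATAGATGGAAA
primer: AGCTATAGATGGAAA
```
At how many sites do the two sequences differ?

Comparing position by position, 1 site differs: 1 (C/A).

1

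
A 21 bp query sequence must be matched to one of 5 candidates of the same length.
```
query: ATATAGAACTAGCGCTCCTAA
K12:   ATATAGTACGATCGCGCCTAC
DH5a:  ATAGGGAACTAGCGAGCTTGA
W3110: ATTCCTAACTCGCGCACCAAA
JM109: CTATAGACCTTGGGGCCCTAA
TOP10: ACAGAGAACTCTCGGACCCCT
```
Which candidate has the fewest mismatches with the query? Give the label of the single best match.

K12

K12 differs at 5 bases; DH5a differs at 6 bases; W3110 differs at 7 bases; JM109 differs at 6 bases; TOP10 differs at 9 bases. The closest is K12.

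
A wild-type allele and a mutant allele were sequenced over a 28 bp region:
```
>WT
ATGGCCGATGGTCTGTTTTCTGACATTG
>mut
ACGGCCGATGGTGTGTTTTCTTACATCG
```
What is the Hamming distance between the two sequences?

The sequences differ at bases 2, 13, 22, 27 (1-based) — 4 in total.

4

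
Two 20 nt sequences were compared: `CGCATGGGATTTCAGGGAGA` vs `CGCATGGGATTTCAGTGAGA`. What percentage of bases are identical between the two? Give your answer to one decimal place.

95.0%

Mismatch at position 16 (1-based): 1 of 20.
Identical positions: 19/20 = 95% → 95.0%.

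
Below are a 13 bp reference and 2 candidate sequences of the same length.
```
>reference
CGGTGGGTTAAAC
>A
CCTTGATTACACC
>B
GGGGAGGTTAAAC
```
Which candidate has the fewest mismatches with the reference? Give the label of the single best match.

B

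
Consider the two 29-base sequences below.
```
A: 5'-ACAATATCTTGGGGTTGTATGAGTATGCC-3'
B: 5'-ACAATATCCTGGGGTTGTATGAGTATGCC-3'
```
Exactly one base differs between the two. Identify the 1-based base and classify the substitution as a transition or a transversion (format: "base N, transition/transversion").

base 9, transition

The sequences differ only at base 9: T→C (pyrimidine→pyrimidine), a transition.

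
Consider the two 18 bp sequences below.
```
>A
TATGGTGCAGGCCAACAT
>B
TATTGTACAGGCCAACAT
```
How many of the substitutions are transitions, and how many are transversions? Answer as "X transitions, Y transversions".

1 transition, 1 transversion

Transitions (purine↔purine or pyrimidine↔pyrimidine): 7 G→A.
Transversions (purine↔pyrimidine): 4 G→T.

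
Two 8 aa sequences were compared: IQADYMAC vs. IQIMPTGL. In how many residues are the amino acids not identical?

6

Mismatches (1-based): residue 3: A→I; residue 4: D→M; residue 5: Y→P; residue 6: M→T; residue 7: A→G; residue 8: C→L.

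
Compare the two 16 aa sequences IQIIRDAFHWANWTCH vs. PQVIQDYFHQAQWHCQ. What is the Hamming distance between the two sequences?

8

The sequences differ at positions 1, 3, 5, 7, 10, 12, 14, 16 (1-based) — 8 in total.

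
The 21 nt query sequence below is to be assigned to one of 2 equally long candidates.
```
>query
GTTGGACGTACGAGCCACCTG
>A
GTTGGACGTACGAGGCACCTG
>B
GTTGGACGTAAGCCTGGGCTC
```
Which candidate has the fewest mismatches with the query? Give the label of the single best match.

Hamming distances to query — A: 1; B: 8.
Smallest is A with 1 mismatch.

A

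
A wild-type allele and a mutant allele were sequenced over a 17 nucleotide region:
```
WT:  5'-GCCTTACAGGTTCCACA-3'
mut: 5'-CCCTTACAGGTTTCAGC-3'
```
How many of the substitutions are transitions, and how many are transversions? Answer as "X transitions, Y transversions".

1 transition, 3 transversions

Mismatches (1-based):
position 1: G→C (purine→pyrimidine, transversion)
position 13: C→T (pyrimidine→pyrimidine, transition)
position 16: C→G (pyrimidine→purine, transversion)
position 17: A→C (purine→pyrimidine, transversion)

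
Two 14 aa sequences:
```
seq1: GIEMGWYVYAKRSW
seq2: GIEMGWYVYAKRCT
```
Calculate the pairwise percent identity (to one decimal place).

85.7%

2 positions differ (13, 14), so 12 of 14 match: 12/14 = 85.71%.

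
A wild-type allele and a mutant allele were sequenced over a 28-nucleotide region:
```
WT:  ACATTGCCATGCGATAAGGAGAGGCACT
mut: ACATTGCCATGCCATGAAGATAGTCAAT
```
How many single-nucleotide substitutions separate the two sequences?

6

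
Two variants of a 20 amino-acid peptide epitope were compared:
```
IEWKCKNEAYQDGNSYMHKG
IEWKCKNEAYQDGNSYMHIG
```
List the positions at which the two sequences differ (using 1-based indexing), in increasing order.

Differences at position 19 (K→I).

19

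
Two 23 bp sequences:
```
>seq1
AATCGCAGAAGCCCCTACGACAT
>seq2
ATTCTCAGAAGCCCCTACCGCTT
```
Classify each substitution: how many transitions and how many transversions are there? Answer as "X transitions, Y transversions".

1 transition, 4 transversions

Mismatches (1-based):
base 2: A→T (purine→pyrimidine, transversion)
base 5: G→T (purine→pyrimidine, transversion)
base 19: G→C (purine→pyrimidine, transversion)
base 20: A→G (purine→purine, transition)
base 22: A→T (purine→pyrimidine, transversion)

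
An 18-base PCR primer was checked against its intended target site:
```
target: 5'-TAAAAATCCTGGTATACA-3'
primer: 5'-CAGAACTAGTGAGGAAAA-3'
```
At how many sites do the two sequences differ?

10

Comparing position by position, 10 sites differ: 1 (T/C), 3 (A/G), 6 (A/C), 8 (C/A), 9 (C/G), 12 (G/A), 13 (T/G), 14 (A/G), 15 (T/A), 17 (C/A).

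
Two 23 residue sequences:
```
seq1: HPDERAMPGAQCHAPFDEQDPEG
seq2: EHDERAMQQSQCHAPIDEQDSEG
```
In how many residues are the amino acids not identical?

The sequences differ at residues 1, 2, 8, 9, 10, 16, 21 (1-based) — 7 in total.

7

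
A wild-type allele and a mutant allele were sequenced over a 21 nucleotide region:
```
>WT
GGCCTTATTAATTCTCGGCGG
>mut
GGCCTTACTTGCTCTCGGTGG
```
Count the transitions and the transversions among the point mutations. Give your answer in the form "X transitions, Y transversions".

4 transitions, 1 transversion

Mismatches (1-based):
base 8: T→C (pyrimidine→pyrimidine, transition)
base 10: A→T (purine→pyrimidine, transversion)
base 11: A→G (purine→purine, transition)
base 12: T→C (pyrimidine→pyrimidine, transition)
base 19: C→T (pyrimidine→pyrimidine, transition)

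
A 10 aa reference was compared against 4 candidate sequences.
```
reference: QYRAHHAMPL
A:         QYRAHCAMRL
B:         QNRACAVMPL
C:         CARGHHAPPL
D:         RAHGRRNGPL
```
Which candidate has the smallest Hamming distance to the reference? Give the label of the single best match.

A differs at 2 positions; B differs at 4 positions; C differs at 4 positions; D differs at 8 positions. The closest is A.

A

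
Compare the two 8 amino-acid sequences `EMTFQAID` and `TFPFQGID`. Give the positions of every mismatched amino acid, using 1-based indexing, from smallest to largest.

1, 2, 3, 6

Differences at position 1 (E→T), position 2 (M→F), position 3 (T→P), position 6 (A→G).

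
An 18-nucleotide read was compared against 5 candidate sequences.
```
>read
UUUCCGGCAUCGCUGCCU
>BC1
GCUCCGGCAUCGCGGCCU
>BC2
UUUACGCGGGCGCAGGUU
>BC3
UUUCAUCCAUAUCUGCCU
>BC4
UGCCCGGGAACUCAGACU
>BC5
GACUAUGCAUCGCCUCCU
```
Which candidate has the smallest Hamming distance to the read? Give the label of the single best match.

BC1 differs at 3 positions; BC2 differs at 8 positions; BC3 differs at 5 positions; BC4 differs at 7 positions; BC5 differs at 8 positions. The closest is BC1.

BC1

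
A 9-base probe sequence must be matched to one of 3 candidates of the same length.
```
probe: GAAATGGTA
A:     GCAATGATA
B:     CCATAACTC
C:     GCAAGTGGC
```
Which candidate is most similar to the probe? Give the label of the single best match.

A differs at 2 bases; B differs at 7 bases; C differs at 5 bases. The closest is A.

A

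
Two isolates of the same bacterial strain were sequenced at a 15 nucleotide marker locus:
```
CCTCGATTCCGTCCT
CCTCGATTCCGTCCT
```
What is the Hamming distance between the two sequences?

0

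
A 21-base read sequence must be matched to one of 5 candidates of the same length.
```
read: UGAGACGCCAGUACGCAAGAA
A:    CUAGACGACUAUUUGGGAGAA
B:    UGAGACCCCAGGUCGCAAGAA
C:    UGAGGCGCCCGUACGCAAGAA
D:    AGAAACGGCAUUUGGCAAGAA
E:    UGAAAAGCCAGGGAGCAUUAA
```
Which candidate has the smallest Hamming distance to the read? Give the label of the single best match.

A differs at 9 sites; B differs at 3 sites; C differs at 2 sites; D differs at 6 sites; E differs at 7 sites. The closest is C.

C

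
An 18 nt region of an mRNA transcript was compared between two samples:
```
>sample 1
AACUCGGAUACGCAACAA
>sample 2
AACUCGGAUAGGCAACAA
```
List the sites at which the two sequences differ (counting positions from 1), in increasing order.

11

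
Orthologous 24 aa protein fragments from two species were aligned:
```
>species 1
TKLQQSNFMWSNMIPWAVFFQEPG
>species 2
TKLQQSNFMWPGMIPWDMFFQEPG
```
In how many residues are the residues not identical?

4

The sequences differ at residues 11, 12, 17, 18 (1-based) — 4 in total.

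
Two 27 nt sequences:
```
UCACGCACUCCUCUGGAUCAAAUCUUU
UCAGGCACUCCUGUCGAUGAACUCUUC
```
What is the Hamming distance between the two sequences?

6

Comparing position by position, 6 bases differ: 4 (C/G), 13 (C/G), 15 (G/C), 19 (C/G), 22 (A/C), 27 (U/C).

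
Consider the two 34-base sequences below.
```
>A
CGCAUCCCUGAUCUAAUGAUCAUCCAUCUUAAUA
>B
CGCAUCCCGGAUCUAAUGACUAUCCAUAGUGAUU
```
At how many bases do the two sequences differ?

The sequences differ at bases 9, 20, 21, 28, 29, 31, 34 (1-based) — 7 in total.

7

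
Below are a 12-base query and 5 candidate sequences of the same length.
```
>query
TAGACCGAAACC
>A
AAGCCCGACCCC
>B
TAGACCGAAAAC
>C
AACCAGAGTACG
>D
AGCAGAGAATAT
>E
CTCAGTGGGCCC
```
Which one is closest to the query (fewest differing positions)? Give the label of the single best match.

B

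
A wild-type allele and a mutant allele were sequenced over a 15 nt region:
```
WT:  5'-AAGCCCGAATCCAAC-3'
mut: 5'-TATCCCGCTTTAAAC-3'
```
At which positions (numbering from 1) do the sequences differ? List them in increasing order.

1, 3, 8, 9, 11, 12

Differences at position 1 (A→T), position 3 (G→T), position 8 (A→C), position 9 (A→T), position 11 (C→T), position 12 (C→A).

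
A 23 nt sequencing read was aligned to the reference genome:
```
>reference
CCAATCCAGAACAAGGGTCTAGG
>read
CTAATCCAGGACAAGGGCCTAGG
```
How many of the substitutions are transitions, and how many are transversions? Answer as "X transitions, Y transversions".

3 transitions, 0 transversions

Mismatches (1-based):
base 2: C→T (pyrimidine→pyrimidine, transition)
base 10: A→G (purine→purine, transition)
base 18: T→C (pyrimidine→pyrimidine, transition)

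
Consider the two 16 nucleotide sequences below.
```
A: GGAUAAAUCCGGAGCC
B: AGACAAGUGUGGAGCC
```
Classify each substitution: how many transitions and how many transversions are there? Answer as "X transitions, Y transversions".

4 transitions, 1 transversion

Transitions (purine↔purine or pyrimidine↔pyrimidine): 1 G→A, 4 U→C, 7 A→G, 10 C→U.
Transversions (purine↔pyrimidine): 9 C→G.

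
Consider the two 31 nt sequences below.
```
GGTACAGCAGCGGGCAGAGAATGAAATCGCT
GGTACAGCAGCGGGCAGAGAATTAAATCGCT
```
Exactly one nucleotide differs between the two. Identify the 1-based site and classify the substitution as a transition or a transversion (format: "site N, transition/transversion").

site 23, transversion

Site 23 changes G→T. G is a purine and T is a pyrimidine, so this is a transversion.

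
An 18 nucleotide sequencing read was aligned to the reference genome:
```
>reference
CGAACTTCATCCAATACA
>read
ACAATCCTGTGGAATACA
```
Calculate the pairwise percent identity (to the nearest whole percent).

9 positions differ (1, 2, 5, 6, 7, 8, 9, 11, 12), so 9 of 18 match: 9/18 = 50%.

50%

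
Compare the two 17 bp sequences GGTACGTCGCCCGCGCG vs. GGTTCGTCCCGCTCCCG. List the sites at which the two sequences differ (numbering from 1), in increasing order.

4, 9, 11, 13, 15

Differences at site 4 (A→T), site 9 (G→C), site 11 (C→G), site 13 (G→T), site 15 (G→C).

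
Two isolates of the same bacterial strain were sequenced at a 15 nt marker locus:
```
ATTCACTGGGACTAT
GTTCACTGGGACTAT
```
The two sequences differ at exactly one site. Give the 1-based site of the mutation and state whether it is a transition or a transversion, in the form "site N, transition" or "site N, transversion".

site 1, transition

The sequences differ only at site 1: A→G (purine→purine), a transition.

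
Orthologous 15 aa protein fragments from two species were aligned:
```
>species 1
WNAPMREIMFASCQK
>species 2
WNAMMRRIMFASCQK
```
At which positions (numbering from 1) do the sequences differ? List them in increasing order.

Scanning 1-based: 4: P/M; 7: E/R.

4, 7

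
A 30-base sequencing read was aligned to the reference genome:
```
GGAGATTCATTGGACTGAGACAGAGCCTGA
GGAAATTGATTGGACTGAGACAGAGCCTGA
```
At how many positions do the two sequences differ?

Comparing position by position, 2 positions differ: 4 (G/A), 8 (C/G).

2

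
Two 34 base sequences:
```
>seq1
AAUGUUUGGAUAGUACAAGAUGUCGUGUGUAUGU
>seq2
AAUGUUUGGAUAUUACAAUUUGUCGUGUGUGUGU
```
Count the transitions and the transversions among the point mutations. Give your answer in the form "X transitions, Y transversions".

1 transition, 3 transversions

Transitions (purine↔purine or pyrimidine↔pyrimidine): 31 A→G.
Transversions (purine↔pyrimidine): 13 G→U, 19 G→U, 20 A→U.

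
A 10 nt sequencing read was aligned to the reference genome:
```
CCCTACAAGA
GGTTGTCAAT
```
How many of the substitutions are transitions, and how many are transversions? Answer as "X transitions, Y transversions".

4 transitions, 4 transversions

Mismatches (1-based):
position 1: C→G (pyrimidine→purine, transversion)
position 2: C→G (pyrimidine→purine, transversion)
position 3: C→T (pyrimidine→pyrimidine, transition)
position 5: A→G (purine→purine, transition)
position 6: C→T (pyrimidine→pyrimidine, transition)
position 7: A→C (purine→pyrimidine, transversion)
position 9: G→A (purine→purine, transition)
position 10: A→T (purine→pyrimidine, transversion)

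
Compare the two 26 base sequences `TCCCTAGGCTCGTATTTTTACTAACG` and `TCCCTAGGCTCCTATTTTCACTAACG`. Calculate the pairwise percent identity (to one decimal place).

2 positions differ (12, 19), so 24 of 26 match: 24/26 = 92.31%.

92.3%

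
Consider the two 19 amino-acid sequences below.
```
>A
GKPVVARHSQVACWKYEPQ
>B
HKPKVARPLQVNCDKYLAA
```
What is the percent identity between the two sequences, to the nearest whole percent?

53%

Mismatches at positions 1, 4, 8, 9, 12, 14, 17, 18, 19 (1-based): 9 of 19.
Identical positions: 10/19 = 52.63% → 53%.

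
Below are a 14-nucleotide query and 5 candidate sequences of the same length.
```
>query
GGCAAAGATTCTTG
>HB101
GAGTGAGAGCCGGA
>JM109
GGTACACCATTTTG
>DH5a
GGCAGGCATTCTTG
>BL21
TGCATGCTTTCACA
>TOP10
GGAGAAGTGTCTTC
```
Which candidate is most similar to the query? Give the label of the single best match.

HB101 differs at 9 positions; JM109 differs at 6 positions; DH5a differs at 3 positions; BL21 differs at 8 positions; TOP10 differs at 5 positions. The closest is DH5a.

DH5a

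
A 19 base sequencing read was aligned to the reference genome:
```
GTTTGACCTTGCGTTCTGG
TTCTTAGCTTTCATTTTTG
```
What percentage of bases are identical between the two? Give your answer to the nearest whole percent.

58%

Mismatches at positions 1, 3, 5, 7, 11, 13, 16, 18 (1-based): 8 of 19.
Identical positions: 11/19 = 57.89% → 58%.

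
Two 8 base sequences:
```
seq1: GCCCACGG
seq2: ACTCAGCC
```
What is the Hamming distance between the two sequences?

The sequences differ at bases 1, 3, 6, 7, 8 (1-based) — 5 in total.

5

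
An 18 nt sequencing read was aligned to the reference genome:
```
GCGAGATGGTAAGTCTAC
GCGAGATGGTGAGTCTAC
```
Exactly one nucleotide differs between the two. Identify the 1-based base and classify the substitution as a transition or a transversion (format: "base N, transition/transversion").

base 11, transition

Base 11 changes A→G. A is a purine and G is a purine, so this is a transition.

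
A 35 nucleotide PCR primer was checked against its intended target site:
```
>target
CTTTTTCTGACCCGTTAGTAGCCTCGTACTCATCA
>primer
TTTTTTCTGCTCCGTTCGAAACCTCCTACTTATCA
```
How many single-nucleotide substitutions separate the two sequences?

8

Comparing position by position, 8 sites differ: 1 (C/T), 10 (A/C), 11 (C/T), 17 (A/C), 19 (T/A), 21 (G/A), 26 (G/C), 31 (C/T).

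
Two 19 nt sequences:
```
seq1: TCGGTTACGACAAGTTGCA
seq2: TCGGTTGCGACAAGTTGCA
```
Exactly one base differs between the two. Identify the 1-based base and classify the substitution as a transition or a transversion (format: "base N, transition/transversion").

Base 7 changes A→G. A is a purine and G is a purine, so this is a transition.

base 7, transition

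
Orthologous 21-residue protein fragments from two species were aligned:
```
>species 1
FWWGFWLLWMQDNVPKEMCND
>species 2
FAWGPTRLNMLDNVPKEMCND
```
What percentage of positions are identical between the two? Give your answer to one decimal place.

71.4%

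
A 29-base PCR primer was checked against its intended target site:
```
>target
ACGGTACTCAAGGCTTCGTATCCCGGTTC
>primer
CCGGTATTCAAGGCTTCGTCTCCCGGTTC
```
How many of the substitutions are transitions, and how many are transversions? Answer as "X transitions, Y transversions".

1 transition, 2 transversions

Mismatches (1-based):
site 1: A→C (purine→pyrimidine, transversion)
site 7: C→T (pyrimidine→pyrimidine, transition)
site 20: A→C (purine→pyrimidine, transversion)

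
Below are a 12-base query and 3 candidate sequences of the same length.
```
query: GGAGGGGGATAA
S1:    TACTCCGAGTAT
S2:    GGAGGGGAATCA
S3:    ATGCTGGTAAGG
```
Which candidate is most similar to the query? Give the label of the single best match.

S2

Hamming distances to query — S1: 9; S2: 2; S3: 9.
Smallest is S2 with 2 mismatches.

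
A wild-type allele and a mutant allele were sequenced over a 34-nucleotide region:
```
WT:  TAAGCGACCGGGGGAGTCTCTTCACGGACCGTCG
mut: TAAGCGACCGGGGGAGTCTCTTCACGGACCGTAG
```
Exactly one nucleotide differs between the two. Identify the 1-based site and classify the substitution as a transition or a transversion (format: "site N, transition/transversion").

site 33, transversion

Site 33 changes C→A. C is a pyrimidine and A is a purine, so this is a transversion.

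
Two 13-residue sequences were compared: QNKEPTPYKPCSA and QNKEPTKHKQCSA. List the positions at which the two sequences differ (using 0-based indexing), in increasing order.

Scanning 0-based: 6: P/K; 7: Y/H; 9: P/Q.

6, 7, 9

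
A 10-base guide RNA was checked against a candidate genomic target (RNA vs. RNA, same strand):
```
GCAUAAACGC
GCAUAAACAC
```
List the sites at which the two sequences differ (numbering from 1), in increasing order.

Scanning 1-based: 9: G/A.

9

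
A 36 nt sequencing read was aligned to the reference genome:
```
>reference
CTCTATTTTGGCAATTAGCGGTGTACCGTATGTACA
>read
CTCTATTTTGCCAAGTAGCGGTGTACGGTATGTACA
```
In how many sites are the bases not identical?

Comparing position by position, 3 sites differ: 11 (G/C), 15 (T/G), 27 (C/G).

3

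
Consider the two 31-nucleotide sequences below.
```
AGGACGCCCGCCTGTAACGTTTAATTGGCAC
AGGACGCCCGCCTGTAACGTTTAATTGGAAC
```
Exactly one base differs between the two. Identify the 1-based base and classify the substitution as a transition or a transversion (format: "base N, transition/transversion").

base 29, transversion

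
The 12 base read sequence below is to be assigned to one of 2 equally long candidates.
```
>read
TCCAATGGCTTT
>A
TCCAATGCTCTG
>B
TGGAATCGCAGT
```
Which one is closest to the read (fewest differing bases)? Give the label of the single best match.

A differs at 4 bases; B differs at 5 bases. The closest is A.

A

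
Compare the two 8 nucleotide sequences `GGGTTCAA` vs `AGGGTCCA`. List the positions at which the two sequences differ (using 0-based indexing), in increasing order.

0, 3, 6

Differences at position 0 (G→A), position 3 (T→G), position 6 (A→C).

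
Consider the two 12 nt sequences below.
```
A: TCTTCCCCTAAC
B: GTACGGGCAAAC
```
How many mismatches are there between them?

8

The sequences differ at sites 1, 2, 3, 4, 5, 6, 7, 9 (1-based) — 8 in total.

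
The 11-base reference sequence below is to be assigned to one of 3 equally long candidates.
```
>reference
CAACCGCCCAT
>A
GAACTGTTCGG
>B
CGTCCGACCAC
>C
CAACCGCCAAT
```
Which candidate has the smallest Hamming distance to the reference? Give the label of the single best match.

Hamming distances to reference — A: 6; B: 4; C: 1.
Smallest is C with 1 mismatch.

C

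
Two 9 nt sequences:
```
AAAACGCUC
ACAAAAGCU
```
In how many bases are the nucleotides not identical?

6

Comparing position by position, 6 bases differ: 2 (A/C), 5 (C/A), 6 (G/A), 7 (C/G), 8 (U/C), 9 (C/U).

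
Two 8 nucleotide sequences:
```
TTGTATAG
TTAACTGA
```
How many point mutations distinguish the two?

The sequences differ at bases 3, 4, 5, 7, 8 (1-based) — 5 in total.

5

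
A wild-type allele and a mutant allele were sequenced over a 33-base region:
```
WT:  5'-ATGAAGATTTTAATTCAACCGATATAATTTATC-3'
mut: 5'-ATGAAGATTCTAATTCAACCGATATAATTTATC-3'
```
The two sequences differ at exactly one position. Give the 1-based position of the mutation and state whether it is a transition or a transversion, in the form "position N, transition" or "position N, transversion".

position 10, transition

The sequences differ only at position 10: T→C (pyrimidine→pyrimidine), a transition.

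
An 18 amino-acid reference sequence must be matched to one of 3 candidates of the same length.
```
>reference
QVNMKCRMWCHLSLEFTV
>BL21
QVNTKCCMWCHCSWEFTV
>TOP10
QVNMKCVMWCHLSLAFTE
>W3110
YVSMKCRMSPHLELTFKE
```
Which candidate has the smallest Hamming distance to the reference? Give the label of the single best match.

BL21 differs at 4 positions; TOP10 differs at 3 positions; W3110 differs at 8 positions. The closest is TOP10.

TOP10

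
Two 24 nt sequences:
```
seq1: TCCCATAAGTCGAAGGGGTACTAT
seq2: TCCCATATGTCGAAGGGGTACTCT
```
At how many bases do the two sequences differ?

2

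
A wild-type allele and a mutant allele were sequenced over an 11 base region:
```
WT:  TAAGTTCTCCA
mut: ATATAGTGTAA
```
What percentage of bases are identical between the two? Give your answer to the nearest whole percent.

Mismatches at positions 1, 2, 4, 5, 6, 7, 8, 9, 10 (1-based): 9 of 11.
Identical positions: 2/11 = 18.18% → 18%.

18%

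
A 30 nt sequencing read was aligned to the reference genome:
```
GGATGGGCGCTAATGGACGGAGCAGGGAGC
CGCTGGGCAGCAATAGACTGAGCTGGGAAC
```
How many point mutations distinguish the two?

Comparing position by position, 9 positions differ: 1 (G/C), 3 (A/C), 9 (G/A), 10 (C/G), 11 (T/C), 15 (G/A), 19 (G/T), 24 (A/T), 29 (G/A).

9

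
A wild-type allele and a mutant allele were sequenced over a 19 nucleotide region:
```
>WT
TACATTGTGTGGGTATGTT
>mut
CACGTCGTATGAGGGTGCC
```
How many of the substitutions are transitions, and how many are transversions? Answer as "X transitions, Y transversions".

Mismatches (1-based):
position 1: T→C (pyrimidine→pyrimidine, transition)
position 4: A→G (purine→purine, transition)
position 6: T→C (pyrimidine→pyrimidine, transition)
position 9: G→A (purine→purine, transition)
position 12: G→A (purine→purine, transition)
position 14: T→G (pyrimidine→purine, transversion)
position 15: A→G (purine→purine, transition)
position 18: T→C (pyrimidine→pyrimidine, transition)
position 19: T→C (pyrimidine→pyrimidine, transition)

8 transitions, 1 transversion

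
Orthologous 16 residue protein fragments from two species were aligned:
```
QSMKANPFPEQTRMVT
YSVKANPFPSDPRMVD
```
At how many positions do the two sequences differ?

6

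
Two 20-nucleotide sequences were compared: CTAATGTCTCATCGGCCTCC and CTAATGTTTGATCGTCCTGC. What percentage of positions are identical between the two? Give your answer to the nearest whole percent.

80%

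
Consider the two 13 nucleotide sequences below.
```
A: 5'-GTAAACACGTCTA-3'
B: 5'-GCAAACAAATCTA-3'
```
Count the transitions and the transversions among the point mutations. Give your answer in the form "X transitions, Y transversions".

2 transitions, 1 transversion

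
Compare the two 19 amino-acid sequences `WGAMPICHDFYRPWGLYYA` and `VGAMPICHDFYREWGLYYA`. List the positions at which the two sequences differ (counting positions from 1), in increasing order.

1, 13

Differences at position 1 (W→V), position 13 (P→E).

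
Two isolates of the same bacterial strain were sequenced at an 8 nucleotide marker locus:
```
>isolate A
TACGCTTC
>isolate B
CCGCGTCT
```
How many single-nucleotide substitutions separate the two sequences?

7

Comparing position by position, 7 sites differ: 1 (T/C), 2 (A/C), 3 (C/G), 4 (G/C), 5 (C/G), 7 (T/C), 8 (C/T).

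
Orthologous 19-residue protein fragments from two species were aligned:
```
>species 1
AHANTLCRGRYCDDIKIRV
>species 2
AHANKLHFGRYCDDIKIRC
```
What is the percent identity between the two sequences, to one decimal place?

Mismatches at positions 5, 7, 8, 19 (1-based): 4 of 19.
Identical positions: 15/19 = 78.95% → 78.9%.

78.9%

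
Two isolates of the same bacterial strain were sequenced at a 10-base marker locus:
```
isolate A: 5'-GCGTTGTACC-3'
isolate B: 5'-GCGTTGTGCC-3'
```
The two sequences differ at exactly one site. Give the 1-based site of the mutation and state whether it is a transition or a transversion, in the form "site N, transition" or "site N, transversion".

The sequences differ only at site 8: A→G (purine→purine), a transition.

site 8, transition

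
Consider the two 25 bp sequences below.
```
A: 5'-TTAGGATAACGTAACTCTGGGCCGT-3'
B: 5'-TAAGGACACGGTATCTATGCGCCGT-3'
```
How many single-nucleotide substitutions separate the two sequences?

Comparing position by position, 7 positions differ: 2 (T/A), 7 (T/C), 9 (A/C), 10 (C/G), 14 (A/T), 17 (C/A), 20 (G/C).

7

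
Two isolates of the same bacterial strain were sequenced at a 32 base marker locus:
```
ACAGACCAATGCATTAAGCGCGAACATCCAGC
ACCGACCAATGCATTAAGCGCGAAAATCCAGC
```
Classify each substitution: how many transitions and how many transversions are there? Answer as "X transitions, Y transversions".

Mismatches (1-based):
base 3: A→C (purine→pyrimidine, transversion)
base 25: C→A (pyrimidine→purine, transversion)

0 transitions, 2 transversions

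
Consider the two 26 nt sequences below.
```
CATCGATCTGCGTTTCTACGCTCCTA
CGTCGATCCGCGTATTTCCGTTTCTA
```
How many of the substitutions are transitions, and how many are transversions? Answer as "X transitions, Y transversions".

5 transitions, 2 transversions

Mismatches (1-based):
site 2: A→G (purine→purine, transition)
site 9: T→C (pyrimidine→pyrimidine, transition)
site 14: T→A (pyrimidine→purine, transversion)
site 16: C→T (pyrimidine→pyrimidine, transition)
site 18: A→C (purine→pyrimidine, transversion)
site 21: C→T (pyrimidine→pyrimidine, transition)
site 23: C→T (pyrimidine→pyrimidine, transition)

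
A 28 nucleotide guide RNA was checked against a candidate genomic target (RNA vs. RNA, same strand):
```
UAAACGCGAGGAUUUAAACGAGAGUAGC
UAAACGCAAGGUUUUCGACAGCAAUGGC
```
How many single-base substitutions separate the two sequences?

The sequences differ at bases 8, 12, 16, 17, 20, 21, 22, 24, 26 (1-based) — 9 in total.

9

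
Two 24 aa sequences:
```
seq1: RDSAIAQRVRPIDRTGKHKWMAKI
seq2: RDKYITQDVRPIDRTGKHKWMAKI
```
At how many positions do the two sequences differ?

The sequences differ at positions 3, 4, 6, 8 (1-based) — 4 in total.

4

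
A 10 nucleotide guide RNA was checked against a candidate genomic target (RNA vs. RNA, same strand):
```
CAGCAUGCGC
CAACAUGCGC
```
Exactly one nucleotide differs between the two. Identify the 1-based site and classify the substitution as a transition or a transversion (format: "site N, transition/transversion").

site 3, transition

The sequences differ only at site 3: G→A (purine→purine), a transition.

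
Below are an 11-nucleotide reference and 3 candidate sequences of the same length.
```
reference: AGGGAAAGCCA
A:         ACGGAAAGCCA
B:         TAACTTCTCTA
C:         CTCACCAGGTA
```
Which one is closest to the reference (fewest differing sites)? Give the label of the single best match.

A

Hamming distances to reference — A: 1; B: 9; C: 8.
Smallest is A with 1 mismatch.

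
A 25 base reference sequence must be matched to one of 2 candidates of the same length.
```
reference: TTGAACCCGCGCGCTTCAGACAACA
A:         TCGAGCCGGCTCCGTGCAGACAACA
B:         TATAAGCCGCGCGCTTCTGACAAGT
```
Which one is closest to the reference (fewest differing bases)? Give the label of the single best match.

A differs at 7 bases; B differs at 6 bases. The closest is B.

B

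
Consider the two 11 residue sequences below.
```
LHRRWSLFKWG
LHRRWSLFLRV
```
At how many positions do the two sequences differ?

Mismatches (1-based): position 9: K→L; position 10: W→R; position 11: G→V.

3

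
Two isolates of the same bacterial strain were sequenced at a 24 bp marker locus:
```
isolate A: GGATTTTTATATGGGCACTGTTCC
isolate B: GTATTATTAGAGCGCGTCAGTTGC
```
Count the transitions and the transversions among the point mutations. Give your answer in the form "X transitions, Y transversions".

0 transitions, 10 transversions

Mismatches (1-based):
base 2: G→T (purine→pyrimidine, transversion)
base 6: T→A (pyrimidine→purine, transversion)
base 10: T→G (pyrimidine→purine, transversion)
base 12: T→G (pyrimidine→purine, transversion)
base 13: G→C (purine→pyrimidine, transversion)
base 15: G→C (purine→pyrimidine, transversion)
base 16: C→G (pyrimidine→purine, transversion)
base 17: A→T (purine→pyrimidine, transversion)
base 19: T→A (pyrimidine→purine, transversion)
base 23: C→G (pyrimidine→purine, transversion)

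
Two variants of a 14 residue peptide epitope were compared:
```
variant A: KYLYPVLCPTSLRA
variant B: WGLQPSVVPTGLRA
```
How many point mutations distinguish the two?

The sequences differ at residues 1, 2, 4, 6, 7, 8, 11 (1-based) — 7 in total.

7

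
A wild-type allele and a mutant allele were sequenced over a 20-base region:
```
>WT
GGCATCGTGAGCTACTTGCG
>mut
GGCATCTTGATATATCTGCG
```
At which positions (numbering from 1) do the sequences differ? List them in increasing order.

7, 11, 12, 15, 16

Scanning 1-based: 7: G/T; 11: G/T; 12: C/A; 15: C/T; 16: T/C.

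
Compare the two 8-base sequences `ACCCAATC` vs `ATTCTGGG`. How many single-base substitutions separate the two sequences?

Comparing position by position, 6 sites differ: 2 (C/T), 3 (C/T), 5 (A/T), 6 (A/G), 7 (T/G), 8 (C/G).

6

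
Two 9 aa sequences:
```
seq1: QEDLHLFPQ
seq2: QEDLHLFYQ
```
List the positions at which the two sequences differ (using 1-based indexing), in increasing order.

Differences at position 8 (P→Y).

8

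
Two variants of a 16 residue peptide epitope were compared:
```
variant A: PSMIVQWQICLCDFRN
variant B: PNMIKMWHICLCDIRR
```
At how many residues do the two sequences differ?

6

Comparing position by position, 6 residues differ: 2 (S/N), 5 (V/K), 6 (Q/M), 8 (Q/H), 14 (F/I), 16 (N/R).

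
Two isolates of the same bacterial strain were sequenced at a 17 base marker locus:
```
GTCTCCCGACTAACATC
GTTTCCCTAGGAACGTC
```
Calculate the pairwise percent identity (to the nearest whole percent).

5 positions differ (3, 8, 10, 11, 15), so 12 of 17 match: 12/17 = 70.59%.

71%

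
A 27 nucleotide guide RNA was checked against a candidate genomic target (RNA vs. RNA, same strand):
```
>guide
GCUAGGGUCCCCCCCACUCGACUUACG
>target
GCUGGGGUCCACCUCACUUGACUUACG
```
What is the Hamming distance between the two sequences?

4

Mismatches (1-based): site 4: A→G; site 11: C→A; site 14: C→U; site 19: C→U.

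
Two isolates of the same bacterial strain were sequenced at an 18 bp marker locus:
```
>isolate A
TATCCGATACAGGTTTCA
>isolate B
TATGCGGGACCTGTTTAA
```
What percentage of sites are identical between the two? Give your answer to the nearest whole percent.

67%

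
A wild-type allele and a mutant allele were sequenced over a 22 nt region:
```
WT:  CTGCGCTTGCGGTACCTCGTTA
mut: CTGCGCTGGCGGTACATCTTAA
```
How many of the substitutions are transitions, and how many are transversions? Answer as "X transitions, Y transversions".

0 transitions, 4 transversions

Transitions (purine↔purine or pyrimidine↔pyrimidine): none.
Transversions (purine↔pyrimidine): 8 T→G, 16 C→A, 19 G→T, 21 T→A.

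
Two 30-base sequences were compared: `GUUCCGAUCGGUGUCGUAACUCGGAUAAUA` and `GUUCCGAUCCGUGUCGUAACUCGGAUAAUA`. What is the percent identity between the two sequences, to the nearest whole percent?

97%

Mismatch at position 10 (1-based): 1 of 30.
Identical positions: 29/30 = 96.67% → 97%.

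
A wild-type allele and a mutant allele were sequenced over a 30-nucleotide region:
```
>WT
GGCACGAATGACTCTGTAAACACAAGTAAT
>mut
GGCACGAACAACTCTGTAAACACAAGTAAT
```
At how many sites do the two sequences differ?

2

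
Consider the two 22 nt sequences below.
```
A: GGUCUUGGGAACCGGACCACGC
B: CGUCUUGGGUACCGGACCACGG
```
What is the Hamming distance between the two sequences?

Comparing position by position, 3 positions differ: 1 (G/C), 10 (A/U), 22 (C/G).

3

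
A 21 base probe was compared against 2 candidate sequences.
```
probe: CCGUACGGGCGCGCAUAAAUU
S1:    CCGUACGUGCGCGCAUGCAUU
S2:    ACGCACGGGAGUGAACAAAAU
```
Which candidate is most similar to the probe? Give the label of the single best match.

S1 differs at 3 bases; S2 differs at 7 bases. The closest is S1.

S1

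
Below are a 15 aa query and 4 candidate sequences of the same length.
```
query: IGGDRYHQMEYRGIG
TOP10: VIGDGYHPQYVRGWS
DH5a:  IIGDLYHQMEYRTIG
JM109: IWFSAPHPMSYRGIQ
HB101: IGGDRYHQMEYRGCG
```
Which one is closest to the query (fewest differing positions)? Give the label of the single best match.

Hamming distances to query — TOP10: 9; DH5a: 3; JM109: 8; HB101: 1.
Smallest is HB101 with 1 mismatch.

HB101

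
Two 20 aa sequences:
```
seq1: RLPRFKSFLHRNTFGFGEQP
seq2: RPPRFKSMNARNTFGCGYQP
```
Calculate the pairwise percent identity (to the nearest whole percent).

6 positions differ (2, 8, 9, 10, 16, 18), so 14 of 20 match: 14/20 = 70%.

70%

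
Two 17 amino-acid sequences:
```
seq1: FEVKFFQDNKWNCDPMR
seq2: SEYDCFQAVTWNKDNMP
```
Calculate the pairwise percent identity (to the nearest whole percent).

10 positions differ (1, 3, 4, 5, 8, 9, 10, 13, 15, 17), so 7 of 17 match: 7/17 = 41.18%.

41%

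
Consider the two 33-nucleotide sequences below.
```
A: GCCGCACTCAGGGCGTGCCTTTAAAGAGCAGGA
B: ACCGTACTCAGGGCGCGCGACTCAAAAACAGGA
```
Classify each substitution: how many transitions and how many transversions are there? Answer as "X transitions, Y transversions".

Mismatches (1-based):
position 1: G→A (purine→purine, transition)
position 5: C→T (pyrimidine→pyrimidine, transition)
position 16: T→C (pyrimidine→pyrimidine, transition)
position 19: C→G (pyrimidine→purine, transversion)
position 20: T→A (pyrimidine→purine, transversion)
position 21: T→C (pyrimidine→pyrimidine, transition)
position 23: A→C (purine→pyrimidine, transversion)
position 26: G→A (purine→purine, transition)
position 28: G→A (purine→purine, transition)

6 transitions, 3 transversions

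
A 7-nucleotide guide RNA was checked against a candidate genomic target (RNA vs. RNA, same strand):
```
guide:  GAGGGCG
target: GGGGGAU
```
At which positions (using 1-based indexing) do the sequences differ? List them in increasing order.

2, 6, 7

Differences at position 2 (A→G), position 6 (C→A), position 7 (G→U).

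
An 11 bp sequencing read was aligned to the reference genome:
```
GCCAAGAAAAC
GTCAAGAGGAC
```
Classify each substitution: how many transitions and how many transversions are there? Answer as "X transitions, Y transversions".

Mismatches (1-based):
site 2: C→T (pyrimidine→pyrimidine, transition)
site 8: A→G (purine→purine, transition)
site 9: A→G (purine→purine, transition)

3 transitions, 0 transversions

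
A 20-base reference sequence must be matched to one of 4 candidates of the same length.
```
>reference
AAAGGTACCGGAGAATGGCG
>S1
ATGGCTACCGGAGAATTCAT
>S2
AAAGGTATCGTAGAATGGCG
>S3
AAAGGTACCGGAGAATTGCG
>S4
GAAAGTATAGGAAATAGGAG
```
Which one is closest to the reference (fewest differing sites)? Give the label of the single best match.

S1 differs at 7 sites; S2 differs at 2 sites; S3 differs at 1 site; S4 differs at 8 sites. The closest is S3.

S3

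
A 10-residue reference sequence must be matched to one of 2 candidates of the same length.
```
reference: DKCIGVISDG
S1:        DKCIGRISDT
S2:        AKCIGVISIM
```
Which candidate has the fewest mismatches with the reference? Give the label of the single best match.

S1 differs at 2 residues; S2 differs at 3 residues. The closest is S1.

S1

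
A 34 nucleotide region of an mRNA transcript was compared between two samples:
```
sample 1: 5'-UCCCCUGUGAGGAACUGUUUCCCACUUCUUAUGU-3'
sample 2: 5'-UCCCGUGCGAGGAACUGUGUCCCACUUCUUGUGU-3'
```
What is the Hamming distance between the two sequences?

4

The sequences differ at positions 5, 8, 19, 31 (1-based) — 4 in total.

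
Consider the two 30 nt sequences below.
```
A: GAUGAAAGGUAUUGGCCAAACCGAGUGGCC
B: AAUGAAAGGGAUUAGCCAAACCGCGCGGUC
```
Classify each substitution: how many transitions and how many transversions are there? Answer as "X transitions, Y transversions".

Mismatches (1-based):
position 1: G→A (purine→purine, transition)
position 10: U→G (pyrimidine→purine, transversion)
position 14: G→A (purine→purine, transition)
position 24: A→C (purine→pyrimidine, transversion)
position 26: U→C (pyrimidine→pyrimidine, transition)
position 29: C→U (pyrimidine→pyrimidine, transition)

4 transitions, 2 transversions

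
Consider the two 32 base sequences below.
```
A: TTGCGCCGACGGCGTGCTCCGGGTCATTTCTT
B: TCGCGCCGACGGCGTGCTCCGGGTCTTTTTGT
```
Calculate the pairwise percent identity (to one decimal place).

4 positions differ (2, 26, 30, 31), so 28 of 32 match: 28/32 = 87.5%.

87.5%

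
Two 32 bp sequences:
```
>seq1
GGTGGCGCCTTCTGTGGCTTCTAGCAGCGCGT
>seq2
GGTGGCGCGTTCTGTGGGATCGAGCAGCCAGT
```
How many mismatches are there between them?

6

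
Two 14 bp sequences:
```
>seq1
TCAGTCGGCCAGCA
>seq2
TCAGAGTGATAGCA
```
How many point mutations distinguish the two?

Comparing position by position, 5 sites differ: 5 (T/A), 6 (C/G), 7 (G/T), 9 (C/A), 10 (C/T).

5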